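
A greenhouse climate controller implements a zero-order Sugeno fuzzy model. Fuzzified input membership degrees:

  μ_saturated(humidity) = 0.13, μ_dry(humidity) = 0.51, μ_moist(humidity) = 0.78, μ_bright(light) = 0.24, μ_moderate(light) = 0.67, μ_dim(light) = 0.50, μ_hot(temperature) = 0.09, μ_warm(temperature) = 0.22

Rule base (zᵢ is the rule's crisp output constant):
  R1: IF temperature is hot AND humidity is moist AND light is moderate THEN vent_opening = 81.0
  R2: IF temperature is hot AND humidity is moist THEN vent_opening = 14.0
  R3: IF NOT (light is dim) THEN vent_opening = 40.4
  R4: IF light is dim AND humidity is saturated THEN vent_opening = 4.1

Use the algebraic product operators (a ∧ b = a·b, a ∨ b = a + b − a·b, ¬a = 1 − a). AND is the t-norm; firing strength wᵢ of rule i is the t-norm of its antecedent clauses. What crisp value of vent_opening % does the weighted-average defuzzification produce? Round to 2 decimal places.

R1 (z=81.0): hot=0.09, moist=0.78, moderate=0.67; AND[a·b] → w = 0.0470
R2 (z=14.0): hot=0.09, moist=0.78; AND[a·b] → w = 0.0702
R3 (z=40.4): ¬dim=1−0.50=0.50 → w = 0.5000
R4 (z=4.1): dim=0.50, saturated=0.13; AND[a·b] → w = 0.0650
Weighted average = (0.0470·81.0 + 0.0702·14.0 + 0.5000·40.4 + 0.0650·4.1) / (0.0470 + 0.0702 + 0.5000 + 0.0650)
  = 25.2591 / 0.6822 = 37.02

37.02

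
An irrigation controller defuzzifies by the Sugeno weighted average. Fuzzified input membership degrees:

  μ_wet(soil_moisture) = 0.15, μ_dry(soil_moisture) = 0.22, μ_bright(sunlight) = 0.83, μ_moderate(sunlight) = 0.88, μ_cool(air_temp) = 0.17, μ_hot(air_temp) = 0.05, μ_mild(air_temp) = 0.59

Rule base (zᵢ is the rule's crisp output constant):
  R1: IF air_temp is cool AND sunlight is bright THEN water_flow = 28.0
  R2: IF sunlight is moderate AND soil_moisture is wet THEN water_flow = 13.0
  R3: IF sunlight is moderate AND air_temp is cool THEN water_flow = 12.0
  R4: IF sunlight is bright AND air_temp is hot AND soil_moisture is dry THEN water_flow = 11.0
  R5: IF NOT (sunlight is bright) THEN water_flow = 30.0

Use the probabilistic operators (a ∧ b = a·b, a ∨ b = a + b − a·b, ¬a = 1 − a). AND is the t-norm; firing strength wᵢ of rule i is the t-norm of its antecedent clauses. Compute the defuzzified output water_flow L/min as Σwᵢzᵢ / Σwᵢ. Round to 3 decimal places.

R1 (z=28.0): cool=0.17, bright=0.83; AND[a·b] → w = 0.1411
R2 (z=13.0): moderate=0.88, wet=0.15; AND[a·b] → w = 0.1320
R3 (z=12.0): moderate=0.88, cool=0.17; AND[a·b] → w = 0.1496
R4 (z=11.0): bright=0.83, hot=0.05, dry=0.22; AND[a·b] → w = 0.0091
R5 (z=30.0): ¬bright=1−0.83=0.17 → w = 0.1700
Weighted average = (0.1411·28.0 + 0.1320·13.0 + 0.1496·12.0 + 0.0091·11.0 + 0.1700·30.0) / (0.1411 + 0.1320 + 0.1496 + 0.0091 + 0.1700)
  = 12.6624 / 0.6018 = 21.040

21.040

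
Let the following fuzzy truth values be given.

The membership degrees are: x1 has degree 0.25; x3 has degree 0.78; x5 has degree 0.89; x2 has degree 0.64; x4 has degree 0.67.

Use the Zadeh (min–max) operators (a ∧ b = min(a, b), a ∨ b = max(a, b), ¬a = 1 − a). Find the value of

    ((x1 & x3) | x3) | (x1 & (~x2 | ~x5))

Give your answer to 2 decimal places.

0.78

x1 & x3 = min(a, b) on (0.25, 0.78) = 0.25
(x1 & x3) | x3 = max(a, b) on (0.25, 0.78) = 0.78
~x2 = 1 − 0.64 = 0.36
~x5 = 1 − 0.89 = 0.11
~x2 | ~x5 = max(a, b) on (0.36, 0.11) = 0.36
x1 & (~x2 | ~x5) = min(a, b) on (0.25, 0.36) = 0.25
((x1 & x3) | x3) | (x1 & (~x2 | ~x5)) = max(a, b) on (0.78, 0.25) = 0.78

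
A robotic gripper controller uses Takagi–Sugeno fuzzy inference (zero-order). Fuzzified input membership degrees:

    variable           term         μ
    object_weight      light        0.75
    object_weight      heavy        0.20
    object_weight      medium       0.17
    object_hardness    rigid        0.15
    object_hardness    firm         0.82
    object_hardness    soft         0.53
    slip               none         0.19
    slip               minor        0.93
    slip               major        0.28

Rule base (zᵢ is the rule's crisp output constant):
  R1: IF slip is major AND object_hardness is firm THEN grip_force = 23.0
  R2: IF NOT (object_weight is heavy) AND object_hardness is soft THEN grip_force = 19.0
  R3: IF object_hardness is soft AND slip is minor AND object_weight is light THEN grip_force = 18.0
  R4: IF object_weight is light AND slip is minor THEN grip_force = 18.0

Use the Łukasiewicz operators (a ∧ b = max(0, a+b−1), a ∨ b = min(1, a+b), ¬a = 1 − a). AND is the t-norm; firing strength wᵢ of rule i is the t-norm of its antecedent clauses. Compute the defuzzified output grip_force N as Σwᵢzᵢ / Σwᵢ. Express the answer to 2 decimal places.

18.63

R1 (z=23.0): major=0.28, firm=0.82; AND[max(0, a+b−1)] → w = 0.10
R2 (z=19.0): ¬heavy=1−0.20=0.80, soft=0.53; AND[max(0, a+b−1)] → w = 0.33
R3 (z=18.0): soft=0.53, minor=0.93, light=0.75; AND[max(0, a+b−1)] → w = 0.21
R4 (z=18.0): light=0.75, minor=0.93; AND[max(0, a+b−1)] → w = 0.68
Weighted average = (0.10·23.0 + 0.33·19.0 + 0.21·18.0 + 0.68·18.0) / (0.10 + 0.33 + 0.21 + 0.68)
  = 24.5900 / 1.3200 = 18.63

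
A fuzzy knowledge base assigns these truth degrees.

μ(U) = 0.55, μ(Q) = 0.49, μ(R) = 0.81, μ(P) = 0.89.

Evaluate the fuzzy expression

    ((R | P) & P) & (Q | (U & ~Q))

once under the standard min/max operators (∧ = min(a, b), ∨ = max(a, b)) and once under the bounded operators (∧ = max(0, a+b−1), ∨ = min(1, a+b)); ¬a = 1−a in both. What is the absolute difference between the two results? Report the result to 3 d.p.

0.070

Under standard min/max:
  R | P = max(a, b) on (0.81, 0.89) = 0.89
  (R | P) & P = min(a, b) on (0.89, 0.89) = 0.89
  ~Q = 1 − 0.49 = 0.51
  U & ~Q = min(a, b) on (0.55, 0.51) = 0.51
  Q | (U & ~Q) = max(a, b) on (0.49, 0.51) = 0.51
  ((R | P) & P) & (Q | (U & ~Q)) = min(a, b) on (0.89, 0.51) = 0.51
  → value = 0.5100
Under bounded:
  R | P = min(1, a+b) on (0.81, 0.89) = 1.00
  (R | P) & P = max(0, a+b−1) on (1.00, 0.89) = 0.89
  ~Q = 1 − 0.49 = 0.51
  U & ~Q = max(0, a+b−1) on (0.55, 0.51) = 0.06
  Q | (U & ~Q) = min(1, a+b) on (0.49, 0.06) = 0.55
  ((R | P) & P) & (Q | (U & ~Q)) = max(0, a+b−1) on (0.89, 0.55) = 0.44
  → value = 0.4400
|0.5100 − 0.4400| = 0.070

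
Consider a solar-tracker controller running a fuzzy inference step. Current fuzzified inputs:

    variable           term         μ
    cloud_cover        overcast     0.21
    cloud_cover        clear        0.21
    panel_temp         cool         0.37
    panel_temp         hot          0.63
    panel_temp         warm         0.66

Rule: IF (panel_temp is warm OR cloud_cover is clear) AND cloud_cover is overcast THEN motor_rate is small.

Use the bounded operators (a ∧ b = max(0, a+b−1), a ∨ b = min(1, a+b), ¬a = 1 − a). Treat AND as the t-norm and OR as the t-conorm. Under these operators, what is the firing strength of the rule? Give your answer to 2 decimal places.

firing strength: (warm=0.66 OR clear=0.21) = 0.87; AND[max(0, a+b−1)] with overcast=0.21 → w = 0.08

0.08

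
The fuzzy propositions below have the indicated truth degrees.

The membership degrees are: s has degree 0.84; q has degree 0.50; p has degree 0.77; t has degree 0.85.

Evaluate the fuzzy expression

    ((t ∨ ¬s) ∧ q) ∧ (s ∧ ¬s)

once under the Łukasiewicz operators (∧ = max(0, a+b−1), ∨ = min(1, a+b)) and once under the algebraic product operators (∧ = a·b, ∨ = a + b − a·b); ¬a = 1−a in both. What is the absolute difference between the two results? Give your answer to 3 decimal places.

0.059

Under Łukasiewicz:
  ¬s = 1 − 0.84 = 0.16
  t ∨ ¬s = min(1, a+b) on (0.85, 0.16) = 1.00
  (t ∨ ¬s) ∧ q = max(0, a+b−1) on (1.00, 0.50) = 0.50
  ¬s = 1 − 0.84 = 0.16
  s ∧ ¬s = max(0, a+b−1) on (0.84, 0.16) = 0.00
  ((t ∨ ¬s) ∧ q) ∧ (s ∧ ¬s) = max(0, a+b−1) on (0.50, 0.00) = 0.00
  → value = 0.0000
Under algebraic product:
  ¬s = 1 − 0.8400 = 0.1600
  t ∨ ¬s = a + b − a·b on (0.8500, 0.1600) = 0.8740
  (t ∨ ¬s) ∧ q = a·b on (0.8740, 0.5000) = 0.4370
  ¬s = 1 − 0.8400 = 0.1600
  s ∧ ¬s = a·b on (0.8400, 0.1600) = 0.1344
  ((t ∨ ¬s) ∧ q) ∧ (s ∧ ¬s) = a·b on (0.4370, 0.1344) = 0.0587
  → value = 0.0587
|0.0000 − 0.0587| = 0.059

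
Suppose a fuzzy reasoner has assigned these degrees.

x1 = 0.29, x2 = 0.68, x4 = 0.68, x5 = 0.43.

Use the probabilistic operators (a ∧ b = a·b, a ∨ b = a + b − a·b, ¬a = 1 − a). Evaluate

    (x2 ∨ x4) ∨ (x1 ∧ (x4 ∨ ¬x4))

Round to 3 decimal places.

x2 ∨ x4 = a + b − a·b on (0.6800, 0.6800) = 0.8976
¬x4 = 1 − 0.6800 = 0.3200
x4 ∨ ¬x4 = a + b − a·b on (0.6800, 0.3200) = 0.7824
x1 ∧ (x4 ∨ ¬x4) = a·b on (0.2900, 0.7824) = 0.2269
(x2 ∨ x4) ∨ (x1 ∧ (x4 ∨ ¬x4)) = a + b − a·b on (0.8976, 0.2269) = 0.9208

0.921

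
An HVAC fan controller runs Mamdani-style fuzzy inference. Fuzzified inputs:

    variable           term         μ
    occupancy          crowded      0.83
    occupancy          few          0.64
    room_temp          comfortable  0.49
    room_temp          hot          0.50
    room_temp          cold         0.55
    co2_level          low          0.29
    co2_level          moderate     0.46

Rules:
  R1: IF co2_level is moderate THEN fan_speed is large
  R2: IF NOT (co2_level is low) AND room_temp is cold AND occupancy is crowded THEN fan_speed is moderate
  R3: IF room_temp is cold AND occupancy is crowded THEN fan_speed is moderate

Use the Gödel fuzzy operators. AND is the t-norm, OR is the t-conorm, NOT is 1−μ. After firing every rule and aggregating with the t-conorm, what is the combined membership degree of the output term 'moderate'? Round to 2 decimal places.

0.55

R1: moderate=0.46 → w = 0.46
R2: ¬low=1−0.29=0.71, cold=0.55, crowded=0.83; AND[min(a, b)] → w = 0.55
R3: cold=0.55, crowded=0.83; AND[min(a, b)] → w = 0.55
Rules with consequent 'moderate': {R2, R3} → strengths 0.55, 0.55
Aggregate via t-conorm [max(a, b)]: 0.55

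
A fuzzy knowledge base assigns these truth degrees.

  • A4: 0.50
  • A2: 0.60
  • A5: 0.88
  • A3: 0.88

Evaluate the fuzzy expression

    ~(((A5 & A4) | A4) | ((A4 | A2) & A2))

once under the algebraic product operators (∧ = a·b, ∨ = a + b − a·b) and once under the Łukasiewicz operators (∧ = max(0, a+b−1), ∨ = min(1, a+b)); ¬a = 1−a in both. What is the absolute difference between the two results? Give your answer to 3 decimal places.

0.146

Under algebraic product:
  A5 & A4 = a·b on (0.8800, 0.5000) = 0.4400
  (A5 & A4) | A4 = a + b − a·b on (0.4400, 0.5000) = 0.7200
  A4 | A2 = a + b − a·b on (0.5000, 0.6000) = 0.8000
  (A4 | A2) & A2 = a·b on (0.8000, 0.6000) = 0.4800
  ((A5 & A4) | A4) | ((A4 | A2) & A2) = a + b − a·b on (0.7200, 0.4800) = 0.8544
  ~(((A5 & A4) | A4) | ((A4 | A2) & A2)) = 1 − 0.8544 = 0.1456
  → value = 0.1456
Under Łukasiewicz:
  A5 & A4 = max(0, a+b−1) on (0.88, 0.50) = 0.38
  (A5 & A4) | A4 = min(1, a+b) on (0.38, 0.50) = 0.88
  A4 | A2 = min(1, a+b) on (0.50, 0.60) = 1.00
  (A4 | A2) & A2 = max(0, a+b−1) on (1.00, 0.60) = 0.60
  ((A5 & A4) | A4) | ((A4 | A2) & A2) = min(1, a+b) on (0.88, 0.60) = 1.00
  ~(((A5 & A4) | A4) | ((A4 | A2) & A2)) = 1 − 1.00 = 0.00
  → value = 0.0000
|0.1456 − 0.0000| = 0.146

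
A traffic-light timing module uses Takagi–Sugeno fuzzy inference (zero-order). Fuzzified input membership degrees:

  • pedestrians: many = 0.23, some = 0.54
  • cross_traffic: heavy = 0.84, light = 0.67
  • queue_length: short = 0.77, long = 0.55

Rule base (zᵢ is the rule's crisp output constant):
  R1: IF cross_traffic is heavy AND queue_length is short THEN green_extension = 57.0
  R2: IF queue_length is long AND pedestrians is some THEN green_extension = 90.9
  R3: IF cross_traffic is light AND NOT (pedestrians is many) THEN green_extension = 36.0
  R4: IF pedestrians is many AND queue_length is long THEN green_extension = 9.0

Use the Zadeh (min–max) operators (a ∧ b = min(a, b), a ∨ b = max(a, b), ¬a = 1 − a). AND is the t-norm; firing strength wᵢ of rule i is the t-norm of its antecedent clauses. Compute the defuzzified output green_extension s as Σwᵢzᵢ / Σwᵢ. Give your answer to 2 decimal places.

R1 (z=57.0): heavy=0.84, short=0.77; AND[min(a, b)] → w = 0.77
R2 (z=90.9): long=0.55, some=0.54; AND[min(a, b)] → w = 0.54
R3 (z=36.0): light=0.67, ¬many=1−0.23=0.77; AND[min(a, b)] → w = 0.67
R4 (z=9.0): many=0.23, long=0.55; AND[min(a, b)] → w = 0.23
Weighted average = (0.77·57.0 + 0.54·90.9 + 0.67·36.0 + 0.23·9.0) / (0.77 + 0.54 + 0.67 + 0.23)
  = 119.1660 / 2.2100 = 53.92

53.92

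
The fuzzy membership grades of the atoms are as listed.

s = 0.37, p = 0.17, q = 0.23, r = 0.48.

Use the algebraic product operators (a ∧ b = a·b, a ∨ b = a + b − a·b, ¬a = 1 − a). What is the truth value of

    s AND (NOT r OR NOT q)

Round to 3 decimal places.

0.329

NOT r = 1 − 0.4800 = 0.5200
NOT q = 1 − 0.2300 = 0.7700
NOT r OR NOT q = a + b − a·b on (0.5200, 0.7700) = 0.8896
s AND (NOT r OR NOT q) = a·b on (0.3700, 0.8896) = 0.3292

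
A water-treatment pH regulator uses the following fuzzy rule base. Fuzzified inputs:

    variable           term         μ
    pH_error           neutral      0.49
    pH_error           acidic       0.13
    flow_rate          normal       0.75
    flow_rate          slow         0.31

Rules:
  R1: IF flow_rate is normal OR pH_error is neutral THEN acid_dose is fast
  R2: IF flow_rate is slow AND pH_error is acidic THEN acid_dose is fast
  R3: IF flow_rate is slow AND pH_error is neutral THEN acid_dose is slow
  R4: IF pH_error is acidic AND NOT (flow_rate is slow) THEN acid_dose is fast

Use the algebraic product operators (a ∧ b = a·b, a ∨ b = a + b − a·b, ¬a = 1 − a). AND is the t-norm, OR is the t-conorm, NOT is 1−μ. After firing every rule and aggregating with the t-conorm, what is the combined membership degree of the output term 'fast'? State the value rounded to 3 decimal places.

0.889

R1: normal=0.75, neutral=0.49; OR[a + b − a·b] → w = 0.8725
R2: slow=0.31, acidic=0.13; AND[a·b] → w = 0.0403
R3: slow=0.31, neutral=0.49; AND[a·b] → w = 0.1519
R4: acidic=0.13, ¬slow=1−0.31=0.69; AND[a·b] → w = 0.0897
Rules with consequent 'fast': {R1, R2, R4} → strengths 0.8725, 0.0403, 0.0897
Aggregate via t-conorm [a + b − a·b]: 0.8886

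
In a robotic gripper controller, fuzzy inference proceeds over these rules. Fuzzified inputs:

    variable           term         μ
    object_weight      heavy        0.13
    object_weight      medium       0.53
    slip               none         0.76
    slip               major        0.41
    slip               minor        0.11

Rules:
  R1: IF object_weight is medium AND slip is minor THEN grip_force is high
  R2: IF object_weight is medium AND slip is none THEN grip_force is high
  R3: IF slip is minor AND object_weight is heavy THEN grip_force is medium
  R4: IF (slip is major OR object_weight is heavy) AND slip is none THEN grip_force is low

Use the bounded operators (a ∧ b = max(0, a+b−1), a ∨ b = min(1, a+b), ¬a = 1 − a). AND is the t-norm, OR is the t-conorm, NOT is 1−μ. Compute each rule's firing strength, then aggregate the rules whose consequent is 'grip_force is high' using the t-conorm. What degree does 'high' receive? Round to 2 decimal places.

R1: medium=0.53, minor=0.11; AND[max(0, a+b−1)] → w = 0.00
R2: medium=0.53, none=0.76; AND[max(0, a+b−1)] → w = 0.29
R3: minor=0.11, heavy=0.13; AND[max(0, a+b−1)] → w = 0.00
R4: (major=0.41 OR heavy=0.13) = 0.54; AND[max(0, a+b−1)] with none=0.76 → w = 0.30
Rules with consequent 'high': {R1, R2} → strengths 0.00, 0.29
Aggregate via t-conorm [min(1, a+b)]: 0.29

0.29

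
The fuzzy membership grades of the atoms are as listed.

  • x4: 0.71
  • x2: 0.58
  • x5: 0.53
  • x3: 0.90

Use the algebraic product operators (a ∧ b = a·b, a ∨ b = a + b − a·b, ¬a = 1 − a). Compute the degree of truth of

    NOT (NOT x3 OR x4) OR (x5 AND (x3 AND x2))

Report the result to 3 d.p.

NOT x3 = 1 − 0.9000 = 0.1000
NOT x3 OR x4 = a + b − a·b on (0.1000, 0.7100) = 0.7390
NOT (NOT x3 OR x4) = 1 − 0.7390 = 0.2610
x3 AND x2 = a·b on (0.9000, 0.5800) = 0.5220
x5 AND (x3 AND x2) = a·b on (0.5300, 0.5220) = 0.2767
NOT (NOT x3 OR x4) OR (x5 AND (x3 AND x2)) = a + b − a·b on (0.2610, 0.2767) = 0.4655

0.465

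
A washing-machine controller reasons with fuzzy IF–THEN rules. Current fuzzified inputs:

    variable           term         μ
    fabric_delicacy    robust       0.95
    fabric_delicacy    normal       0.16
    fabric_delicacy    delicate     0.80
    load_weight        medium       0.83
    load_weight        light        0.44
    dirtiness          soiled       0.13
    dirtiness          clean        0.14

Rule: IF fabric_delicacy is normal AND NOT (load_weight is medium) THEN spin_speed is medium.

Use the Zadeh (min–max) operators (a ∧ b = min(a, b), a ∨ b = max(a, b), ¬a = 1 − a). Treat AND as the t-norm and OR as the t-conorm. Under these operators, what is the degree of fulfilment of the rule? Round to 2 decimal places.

0.16

firing strength: normal=0.16, ¬medium=1−0.83=0.17; AND[min(a, b)] → w = 0.16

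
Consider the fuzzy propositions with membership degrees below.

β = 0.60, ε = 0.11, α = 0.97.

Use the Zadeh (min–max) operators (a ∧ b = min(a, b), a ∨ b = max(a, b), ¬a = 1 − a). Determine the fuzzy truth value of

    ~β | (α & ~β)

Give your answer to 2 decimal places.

~β = 1 − 0.60 = 0.40
~β = 1 − 0.60 = 0.40
α & ~β = min(a, b) on (0.97, 0.40) = 0.40
~β | (α & ~β) = max(a, b) on (0.40, 0.40) = 0.40

0.40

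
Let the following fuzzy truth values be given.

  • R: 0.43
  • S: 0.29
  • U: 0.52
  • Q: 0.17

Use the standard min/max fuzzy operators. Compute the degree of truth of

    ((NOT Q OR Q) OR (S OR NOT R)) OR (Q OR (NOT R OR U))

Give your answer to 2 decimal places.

0.83

NOT Q = 1 − 0.17 = 0.83
NOT Q OR Q = max(a, b) on (0.83, 0.17) = 0.83
NOT R = 1 − 0.43 = 0.57
S OR NOT R = max(a, b) on (0.29, 0.57) = 0.57
(NOT Q OR Q) OR (S OR NOT R) = max(a, b) on (0.83, 0.57) = 0.83
NOT R = 1 − 0.43 = 0.57
NOT R OR U = max(a, b) on (0.57, 0.52) = 0.57
Q OR (NOT R OR U) = max(a, b) on (0.17, 0.57) = 0.57
((NOT Q OR Q) OR (S OR NOT R)) OR (Q OR (NOT R OR U)) = max(a, b) on (0.83, 0.57) = 0.83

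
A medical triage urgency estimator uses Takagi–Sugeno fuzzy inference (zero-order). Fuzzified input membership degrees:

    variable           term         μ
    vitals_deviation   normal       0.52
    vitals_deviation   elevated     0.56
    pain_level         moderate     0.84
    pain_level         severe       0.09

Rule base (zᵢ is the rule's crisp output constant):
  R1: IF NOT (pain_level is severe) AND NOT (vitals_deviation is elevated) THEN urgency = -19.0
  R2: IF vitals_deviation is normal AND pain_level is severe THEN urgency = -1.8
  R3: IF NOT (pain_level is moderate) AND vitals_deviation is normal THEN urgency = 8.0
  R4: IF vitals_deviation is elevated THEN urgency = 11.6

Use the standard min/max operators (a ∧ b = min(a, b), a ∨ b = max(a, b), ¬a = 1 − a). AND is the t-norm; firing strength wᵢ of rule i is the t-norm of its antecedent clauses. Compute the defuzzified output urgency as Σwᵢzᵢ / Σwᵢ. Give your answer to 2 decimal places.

-0.60

R1 (z=-19.0): ¬severe=1−0.09=0.91, ¬elevated=1−0.56=0.44; AND[min(a, b)] → w = 0.44
R2 (z=-1.8): normal=0.52, severe=0.09; AND[min(a, b)] → w = 0.09
R3 (z=8.0): ¬moderate=1−0.84=0.16, normal=0.52; AND[min(a, b)] → w = 0.16
R4 (z=11.6): elevated=0.56 → w = 0.56
Weighted average = (0.44·-19.0 + 0.09·-1.8 + 0.16·8.0 + 0.56·11.6) / (0.44 + 0.09 + 0.16 + 0.56)
  = -0.7460 / 1.2500 = -0.60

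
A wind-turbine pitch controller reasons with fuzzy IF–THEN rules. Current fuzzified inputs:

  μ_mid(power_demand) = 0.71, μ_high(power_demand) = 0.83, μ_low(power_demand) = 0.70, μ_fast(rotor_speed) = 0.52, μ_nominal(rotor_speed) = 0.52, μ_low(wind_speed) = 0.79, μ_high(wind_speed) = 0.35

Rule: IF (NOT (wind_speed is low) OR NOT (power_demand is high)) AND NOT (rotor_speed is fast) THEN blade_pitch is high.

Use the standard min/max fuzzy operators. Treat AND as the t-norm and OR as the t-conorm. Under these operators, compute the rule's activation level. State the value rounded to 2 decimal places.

0.21

firing strength: (¬low=1−0.79=0.21 OR ¬high=1−0.83=0.17) = 0.21; AND[min(a, b)] with ¬fast=1−0.52=0.48 → w = 0.21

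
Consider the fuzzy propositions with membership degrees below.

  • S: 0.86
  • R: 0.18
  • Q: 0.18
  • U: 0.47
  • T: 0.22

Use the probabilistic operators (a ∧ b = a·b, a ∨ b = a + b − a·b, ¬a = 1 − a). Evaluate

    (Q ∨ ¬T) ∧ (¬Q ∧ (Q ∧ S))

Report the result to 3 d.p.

¬T = 1 − 0.2200 = 0.7800
Q ∨ ¬T = a + b − a·b on (0.1800, 0.7800) = 0.8196
¬Q = 1 − 0.1800 = 0.8200
Q ∧ S = a·b on (0.1800, 0.8600) = 0.1548
¬Q ∧ (Q ∧ S) = a·b on (0.8200, 0.1548) = 0.1269
(Q ∨ ¬T) ∧ (¬Q ∧ (Q ∧ S)) = a·b on (0.8196, 0.1269) = 0.1040

0.104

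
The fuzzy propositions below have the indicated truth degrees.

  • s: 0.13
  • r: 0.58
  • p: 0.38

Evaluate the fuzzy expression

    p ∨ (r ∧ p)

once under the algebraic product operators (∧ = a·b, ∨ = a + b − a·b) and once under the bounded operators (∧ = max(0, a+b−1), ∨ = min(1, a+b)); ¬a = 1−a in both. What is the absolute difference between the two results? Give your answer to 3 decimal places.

0.137

Under algebraic product:
  r ∧ p = a·b on (0.5800, 0.3800) = 0.2204
  p ∨ (r ∧ p) = a + b − a·b on (0.3800, 0.2204) = 0.5166
  → value = 0.5166
Under bounded:
  r ∧ p = max(0, a+b−1) on (0.58, 0.38) = 0.00
  p ∨ (r ∧ p) = min(1, a+b) on (0.38, 0.00) = 0.38
  → value = 0.3800
|0.5166 − 0.3800| = 0.137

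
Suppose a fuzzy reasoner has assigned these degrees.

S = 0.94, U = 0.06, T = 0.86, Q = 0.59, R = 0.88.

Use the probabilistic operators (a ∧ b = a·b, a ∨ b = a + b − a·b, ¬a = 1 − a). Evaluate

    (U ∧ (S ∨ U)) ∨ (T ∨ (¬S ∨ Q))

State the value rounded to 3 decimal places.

0.949

S ∨ U = a + b − a·b on (0.9400, 0.0600) = 0.9436
U ∧ (S ∨ U) = a·b on (0.0600, 0.9436) = 0.0566
¬S = 1 − 0.9400 = 0.0600
¬S ∨ Q = a + b − a·b on (0.0600, 0.5900) = 0.6146
T ∨ (¬S ∨ Q) = a + b − a·b on (0.8600, 0.6146) = 0.9460
(U ∧ (S ∨ U)) ∨ (T ∨ (¬S ∨ Q)) = a + b − a·b on (0.0566, 0.9460) = 0.9491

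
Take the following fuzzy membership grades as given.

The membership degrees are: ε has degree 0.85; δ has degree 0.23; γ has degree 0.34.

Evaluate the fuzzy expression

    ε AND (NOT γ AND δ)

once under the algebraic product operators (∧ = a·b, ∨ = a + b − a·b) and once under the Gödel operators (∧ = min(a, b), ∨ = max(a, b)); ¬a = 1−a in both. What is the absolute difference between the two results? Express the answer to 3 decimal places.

Under algebraic product:
  NOT γ = 1 − 0.3400 = 0.6600
  NOT γ AND δ = a·b on (0.6600, 0.2300) = 0.1518
  ε AND (NOT γ AND δ) = a·b on (0.8500, 0.1518) = 0.1290
  → value = 0.1290
Under Gödel:
  NOT γ = 1 − 0.34 = 0.66
  NOT γ AND δ = min(a, b) on (0.66, 0.23) = 0.23
  ε AND (NOT γ AND δ) = min(a, b) on (0.85, 0.23) = 0.23
  → value = 0.2300
|0.1290 − 0.2300| = 0.101

0.101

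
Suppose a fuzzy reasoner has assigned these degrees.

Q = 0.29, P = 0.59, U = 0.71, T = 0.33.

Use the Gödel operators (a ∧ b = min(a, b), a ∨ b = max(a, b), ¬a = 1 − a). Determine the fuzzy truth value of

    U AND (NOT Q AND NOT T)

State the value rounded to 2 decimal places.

0.67

NOT Q = 1 − 0.29 = 0.71
NOT T = 1 − 0.33 = 0.67
NOT Q AND NOT T = min(a, b) on (0.71, 0.67) = 0.67
U AND (NOT Q AND NOT T) = min(a, b) on (0.71, 0.67) = 0.67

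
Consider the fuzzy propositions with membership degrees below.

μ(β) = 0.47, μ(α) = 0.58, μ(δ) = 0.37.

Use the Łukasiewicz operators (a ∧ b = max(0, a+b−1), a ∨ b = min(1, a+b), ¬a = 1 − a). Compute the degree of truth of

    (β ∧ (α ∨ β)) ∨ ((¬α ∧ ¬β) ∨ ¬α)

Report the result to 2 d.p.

α ∨ β = min(1, a+b) on (0.58, 0.47) = 1.00
β ∧ (α ∨ β) = max(0, a+b−1) on (0.47, 1.00) = 0.47
¬α = 1 − 0.58 = 0.42
¬β = 1 − 0.47 = 0.53
¬α ∧ ¬β = max(0, a+b−1) on (0.42, 0.53) = 0.00
¬α = 1 − 0.58 = 0.42
(¬α ∧ ¬β) ∨ ¬α = min(1, a+b) on (0.00, 0.42) = 0.42
(β ∧ (α ∨ β)) ∨ ((¬α ∧ ¬β) ∨ ¬α) = min(1, a+b) on (0.47, 0.42) = 0.89

0.89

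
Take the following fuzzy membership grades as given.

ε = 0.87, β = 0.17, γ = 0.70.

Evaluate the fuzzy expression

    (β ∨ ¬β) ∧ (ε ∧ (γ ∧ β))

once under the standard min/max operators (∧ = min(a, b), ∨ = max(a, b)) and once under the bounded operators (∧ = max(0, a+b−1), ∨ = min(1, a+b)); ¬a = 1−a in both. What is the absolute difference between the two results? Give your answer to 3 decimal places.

Under standard min/max:
  ¬β = 1 − 0.17 = 0.83
  β ∨ ¬β = max(a, b) on (0.17, 0.83) = 0.83
  γ ∧ β = min(a, b) on (0.70, 0.17) = 0.17
  ε ∧ (γ ∧ β) = min(a, b) on (0.87, 0.17) = 0.17
  (β ∨ ¬β) ∧ (ε ∧ (γ ∧ β)) = min(a, b) on (0.83, 0.17) = 0.17
  → value = 0.1700
Under bounded:
  ¬β = 1 − 0.17 = 0.83
  β ∨ ¬β = min(1, a+b) on (0.17, 0.83) = 1.00
  γ ∧ β = max(0, a+b−1) on (0.70, 0.17) = 0.00
  ε ∧ (γ ∧ β) = max(0, a+b−1) on (0.87, 0.00) = 0.00
  (β ∨ ¬β) ∧ (ε ∧ (γ ∧ β)) = max(0, a+b−1) on (1.00, 0.00) = 0.00
  → value = 0.0000
|0.1700 − 0.0000| = 0.170

0.170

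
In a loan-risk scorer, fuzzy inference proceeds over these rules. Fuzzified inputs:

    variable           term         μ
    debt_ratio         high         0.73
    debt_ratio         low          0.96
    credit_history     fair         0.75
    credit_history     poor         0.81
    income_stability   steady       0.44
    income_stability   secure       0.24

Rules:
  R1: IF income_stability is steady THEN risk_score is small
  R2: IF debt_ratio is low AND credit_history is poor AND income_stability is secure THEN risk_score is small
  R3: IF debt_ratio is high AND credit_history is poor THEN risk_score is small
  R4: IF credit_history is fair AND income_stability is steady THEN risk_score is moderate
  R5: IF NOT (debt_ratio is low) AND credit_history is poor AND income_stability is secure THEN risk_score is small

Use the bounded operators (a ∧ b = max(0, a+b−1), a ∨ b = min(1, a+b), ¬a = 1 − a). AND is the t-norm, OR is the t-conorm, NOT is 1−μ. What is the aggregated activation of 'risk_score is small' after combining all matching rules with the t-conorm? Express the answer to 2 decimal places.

R1: steady=0.44 → w = 0.44
R2: low=0.96, poor=0.81, secure=0.24; AND[max(0, a+b−1)] → w = 0.01
R3: high=0.73, poor=0.81; AND[max(0, a+b−1)] → w = 0.54
R4: fair=0.75, steady=0.44; AND[max(0, a+b−1)] → w = 0.19
R5: ¬low=1−0.96=0.04, poor=0.81, secure=0.24; AND[max(0, a+b−1)] → w = 0.00
Rules with consequent 'small': {R1, R2, R3, R5} → strengths 0.44, 0.01, 0.54, 0.00
Aggregate via t-conorm [min(1, a+b)]: 0.99

0.99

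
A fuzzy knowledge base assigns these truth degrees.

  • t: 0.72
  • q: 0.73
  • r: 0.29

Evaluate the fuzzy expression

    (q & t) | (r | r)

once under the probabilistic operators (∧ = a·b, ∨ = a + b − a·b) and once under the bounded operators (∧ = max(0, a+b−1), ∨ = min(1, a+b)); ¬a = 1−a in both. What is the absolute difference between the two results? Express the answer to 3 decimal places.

0.239

Under probabilistic:
  q & t = a·b on (0.7300, 0.7200) = 0.5256
  r | r = a + b − a·b on (0.2900, 0.2900) = 0.4959
  (q & t) | (r | r) = a + b − a·b on (0.5256, 0.4959) = 0.7609
  → value = 0.7609
Under bounded:
  q & t = max(0, a+b−1) on (0.73, 0.72) = 0.45
  r | r = min(1, a+b) on (0.29, 0.29) = 0.58
  (q & t) | (r | r) = min(1, a+b) on (0.45, 0.58) = 1.00
  → value = 1.0000
|0.7609 − 1.0000| = 0.239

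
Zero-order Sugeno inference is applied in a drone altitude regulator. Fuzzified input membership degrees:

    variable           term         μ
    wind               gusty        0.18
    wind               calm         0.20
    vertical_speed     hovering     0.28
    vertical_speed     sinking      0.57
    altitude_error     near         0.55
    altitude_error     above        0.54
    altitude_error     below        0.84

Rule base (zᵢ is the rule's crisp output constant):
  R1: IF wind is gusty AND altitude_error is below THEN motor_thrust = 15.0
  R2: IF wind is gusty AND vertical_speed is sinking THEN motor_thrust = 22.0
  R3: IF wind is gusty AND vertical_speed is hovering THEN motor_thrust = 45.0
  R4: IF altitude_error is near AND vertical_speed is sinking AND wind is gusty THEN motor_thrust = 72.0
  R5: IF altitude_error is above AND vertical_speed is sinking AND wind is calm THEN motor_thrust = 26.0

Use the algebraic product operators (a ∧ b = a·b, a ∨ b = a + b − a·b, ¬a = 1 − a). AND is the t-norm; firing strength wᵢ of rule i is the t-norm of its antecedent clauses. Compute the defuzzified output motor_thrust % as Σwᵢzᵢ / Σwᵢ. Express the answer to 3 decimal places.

29.505

R1 (z=15.0): gusty=0.18, below=0.84; AND[a·b] → w = 0.1512
R2 (z=22.0): gusty=0.18, sinking=0.57; AND[a·b] → w = 0.1026
R3 (z=45.0): gusty=0.18, hovering=0.28; AND[a·b] → w = 0.0504
R4 (z=72.0): near=0.55, sinking=0.57, gusty=0.18; AND[a·b] → w = 0.0564
R5 (z=26.0): above=0.54, sinking=0.57, calm=0.20; AND[a·b] → w = 0.0616
Weighted average = (0.1512·15.0 + 0.1026·22.0 + 0.0504·45.0 + 0.0564·72.0 + 0.0616·26.0) / (0.1512 + 0.1026 + 0.0504 + 0.0564 + 0.0616)
  = 12.4567 / 0.4222 = 29.505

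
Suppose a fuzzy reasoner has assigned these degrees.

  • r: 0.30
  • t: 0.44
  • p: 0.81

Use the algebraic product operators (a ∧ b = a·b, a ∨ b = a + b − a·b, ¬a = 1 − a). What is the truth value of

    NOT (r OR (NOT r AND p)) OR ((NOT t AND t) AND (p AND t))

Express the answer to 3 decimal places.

NOT r = 1 − 0.3000 = 0.7000
NOT r AND p = a·b on (0.7000, 0.8100) = 0.5670
r OR (NOT r AND p) = a + b − a·b on (0.3000, 0.5670) = 0.6969
NOT (r OR (NOT r AND p)) = 1 − 0.6969 = 0.3031
NOT t = 1 − 0.4400 = 0.5600
NOT t AND t = a·b on (0.5600, 0.4400) = 0.2464
p AND t = a·b on (0.8100, 0.4400) = 0.3564
(NOT t AND t) AND (p AND t) = a·b on (0.2464, 0.3564) = 0.0878
NOT (r OR (NOT r AND p)) OR ((NOT t AND t) AND (p AND t)) = a + b − a·b on (0.3031, 0.0878) = 0.3643

0.364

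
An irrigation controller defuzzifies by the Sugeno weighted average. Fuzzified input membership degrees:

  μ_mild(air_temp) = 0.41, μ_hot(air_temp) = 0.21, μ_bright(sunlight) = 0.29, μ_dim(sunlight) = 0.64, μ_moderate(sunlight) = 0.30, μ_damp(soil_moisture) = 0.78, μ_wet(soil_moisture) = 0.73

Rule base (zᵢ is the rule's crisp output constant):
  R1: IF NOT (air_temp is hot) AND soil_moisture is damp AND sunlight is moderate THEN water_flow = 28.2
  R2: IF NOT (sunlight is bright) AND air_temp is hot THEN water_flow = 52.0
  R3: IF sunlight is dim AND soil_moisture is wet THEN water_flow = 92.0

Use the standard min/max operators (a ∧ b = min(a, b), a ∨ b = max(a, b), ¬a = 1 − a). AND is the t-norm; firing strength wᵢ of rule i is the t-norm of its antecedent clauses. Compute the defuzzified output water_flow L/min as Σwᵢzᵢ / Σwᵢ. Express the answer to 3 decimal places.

68.052

R1 (z=28.2): ¬hot=1−0.21=0.79, damp=0.78, moderate=0.30; AND[min(a, b)] → w = 0.30
R2 (z=52.0): ¬bright=1−0.29=0.71, hot=0.21; AND[min(a, b)] → w = 0.21
R3 (z=92.0): dim=0.64, wet=0.73; AND[min(a, b)] → w = 0.64
Weighted average = (0.30·28.2 + 0.21·52.0 + 0.64·92.0) / (0.30 + 0.21 + 0.64)
  = 78.2600 / 1.1500 = 68.052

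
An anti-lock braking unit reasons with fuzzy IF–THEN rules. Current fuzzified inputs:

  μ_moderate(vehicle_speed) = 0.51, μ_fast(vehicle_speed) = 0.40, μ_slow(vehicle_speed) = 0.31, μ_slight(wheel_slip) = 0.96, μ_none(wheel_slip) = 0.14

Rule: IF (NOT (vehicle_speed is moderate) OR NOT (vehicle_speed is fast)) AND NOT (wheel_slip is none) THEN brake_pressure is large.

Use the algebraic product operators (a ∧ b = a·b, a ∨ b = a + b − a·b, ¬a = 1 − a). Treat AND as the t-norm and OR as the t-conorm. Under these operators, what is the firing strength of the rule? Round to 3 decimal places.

firing strength: (¬moderate=1−0.51=0.49 OR ¬fast=1−0.40=0.60) = 0.7960; AND[a·b] with ¬none=1−0.14=0.86 → w = 0.6846

0.685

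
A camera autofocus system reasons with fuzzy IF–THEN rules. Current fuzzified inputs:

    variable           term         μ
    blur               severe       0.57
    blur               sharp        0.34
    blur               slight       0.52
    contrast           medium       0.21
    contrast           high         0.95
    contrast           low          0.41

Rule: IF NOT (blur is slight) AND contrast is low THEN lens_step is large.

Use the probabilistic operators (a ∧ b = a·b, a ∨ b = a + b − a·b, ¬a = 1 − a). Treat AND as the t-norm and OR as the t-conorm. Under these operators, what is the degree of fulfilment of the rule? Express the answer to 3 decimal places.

firing strength: ¬slight=1−0.52=0.48, low=0.41; AND[a·b] → w = 0.1968

0.197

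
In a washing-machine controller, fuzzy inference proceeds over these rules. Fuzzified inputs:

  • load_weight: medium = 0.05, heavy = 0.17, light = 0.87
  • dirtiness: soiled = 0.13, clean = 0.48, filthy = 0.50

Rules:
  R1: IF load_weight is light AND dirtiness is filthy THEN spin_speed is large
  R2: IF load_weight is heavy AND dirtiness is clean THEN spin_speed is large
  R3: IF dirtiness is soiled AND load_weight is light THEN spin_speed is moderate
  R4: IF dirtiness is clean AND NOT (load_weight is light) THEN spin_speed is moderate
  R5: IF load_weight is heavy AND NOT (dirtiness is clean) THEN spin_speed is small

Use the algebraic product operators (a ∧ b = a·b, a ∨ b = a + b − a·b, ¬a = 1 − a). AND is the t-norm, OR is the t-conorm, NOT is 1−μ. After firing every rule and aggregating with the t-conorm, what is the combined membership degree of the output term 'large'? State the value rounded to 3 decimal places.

0.481

R1: light=0.87, filthy=0.50; AND[a·b] → w = 0.4350
R2: heavy=0.17, clean=0.48; AND[a·b] → w = 0.0816
R3: soiled=0.13, light=0.87; AND[a·b] → w = 0.1131
R4: clean=0.48, ¬light=1−0.87=0.13; AND[a·b] → w = 0.0624
R5: heavy=0.17, ¬clean=1−0.48=0.52; AND[a·b] → w = 0.0884
Rules with consequent 'large': {R1, R2} → strengths 0.4350, 0.0816
Aggregate via t-conorm [a + b − a·b]: 0.4811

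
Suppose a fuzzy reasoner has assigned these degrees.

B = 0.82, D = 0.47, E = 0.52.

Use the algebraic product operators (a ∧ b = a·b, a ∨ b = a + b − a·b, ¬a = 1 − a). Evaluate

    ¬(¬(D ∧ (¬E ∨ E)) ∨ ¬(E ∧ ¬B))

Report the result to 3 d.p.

0.033

¬E = 1 − 0.5200 = 0.4800
¬E ∨ E = a + b − a·b on (0.4800, 0.5200) = 0.7504
D ∧ (¬E ∨ E) = a·b on (0.4700, 0.7504) = 0.3527
¬(D ∧ (¬E ∨ E)) = 1 − 0.3527 = 0.6473
¬B = 1 − 0.8200 = 0.1800
E ∧ ¬B = a·b on (0.5200, 0.1800) = 0.0936
¬(E ∧ ¬B) = 1 − 0.0936 = 0.9064
¬(D ∧ (¬E ∨ E)) ∨ ¬(E ∧ ¬B) = a + b − a·b on (0.6473, 0.9064) = 0.9670
¬(¬(D ∧ (¬E ∨ E)) ∨ ¬(E ∧ ¬B)) = 1 − 0.9670 = 0.0330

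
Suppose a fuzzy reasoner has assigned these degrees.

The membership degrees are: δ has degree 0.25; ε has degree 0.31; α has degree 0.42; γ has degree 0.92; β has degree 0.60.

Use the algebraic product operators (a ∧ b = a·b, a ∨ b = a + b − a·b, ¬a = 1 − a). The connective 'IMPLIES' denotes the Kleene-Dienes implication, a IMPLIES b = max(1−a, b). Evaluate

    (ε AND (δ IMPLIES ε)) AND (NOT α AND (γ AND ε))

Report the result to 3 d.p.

0.038

δ IMPLIES ε  [Kleene-Dienes: max(1−a, b)] with a=0.2500, b=0.3100 → 0.7500
ε AND (δ IMPLIES ε) = a·b on (0.3100, 0.7500) = 0.2325
NOT α = 1 − 0.4200 = 0.5800
γ AND ε = a·b on (0.9200, 0.3100) = 0.2852
NOT α AND (γ AND ε) = a·b on (0.5800, 0.2852) = 0.1654
(ε AND (δ IMPLIES ε)) AND (NOT α AND (γ AND ε)) = a·b on (0.2325, 0.1654) = 0.0385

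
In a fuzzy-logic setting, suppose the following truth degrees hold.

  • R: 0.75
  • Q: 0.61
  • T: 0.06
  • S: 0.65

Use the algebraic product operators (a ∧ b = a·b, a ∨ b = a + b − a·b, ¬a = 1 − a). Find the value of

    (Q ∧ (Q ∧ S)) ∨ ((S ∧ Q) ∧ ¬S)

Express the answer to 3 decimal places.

Q ∧ S = a·b on (0.6100, 0.6500) = 0.3965
Q ∧ (Q ∧ S) = a·b on (0.6100, 0.3965) = 0.2419
S ∧ Q = a·b on (0.6500, 0.6100) = 0.3965
¬S = 1 − 0.6500 = 0.3500
(S ∧ Q) ∧ ¬S = a·b on (0.3965, 0.3500) = 0.1388
(Q ∧ (Q ∧ S)) ∨ ((S ∧ Q) ∧ ¬S) = a + b − a·b on (0.2419, 0.1388) = 0.3471

0.347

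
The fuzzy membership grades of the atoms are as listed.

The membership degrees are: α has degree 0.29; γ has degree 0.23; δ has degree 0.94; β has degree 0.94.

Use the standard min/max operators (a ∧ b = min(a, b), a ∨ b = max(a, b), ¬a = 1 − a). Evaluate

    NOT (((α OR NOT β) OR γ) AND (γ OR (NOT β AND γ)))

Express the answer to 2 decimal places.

NOT β = 1 − 0.94 = 0.06
α OR NOT β = max(a, b) on (0.29, 0.06) = 0.29
(α OR NOT β) OR γ = max(a, b) on (0.29, 0.23) = 0.29
NOT β = 1 − 0.94 = 0.06
NOT β AND γ = min(a, b) on (0.06, 0.23) = 0.06
γ OR (NOT β AND γ) = max(a, b) on (0.23, 0.06) = 0.23
((α OR NOT β) OR γ) AND (γ OR (NOT β AND γ)) = min(a, b) on (0.29, 0.23) = 0.23
NOT (((α OR NOT β) OR γ) AND (γ OR (NOT β AND γ))) = 1 − 0.23 = 0.77

0.77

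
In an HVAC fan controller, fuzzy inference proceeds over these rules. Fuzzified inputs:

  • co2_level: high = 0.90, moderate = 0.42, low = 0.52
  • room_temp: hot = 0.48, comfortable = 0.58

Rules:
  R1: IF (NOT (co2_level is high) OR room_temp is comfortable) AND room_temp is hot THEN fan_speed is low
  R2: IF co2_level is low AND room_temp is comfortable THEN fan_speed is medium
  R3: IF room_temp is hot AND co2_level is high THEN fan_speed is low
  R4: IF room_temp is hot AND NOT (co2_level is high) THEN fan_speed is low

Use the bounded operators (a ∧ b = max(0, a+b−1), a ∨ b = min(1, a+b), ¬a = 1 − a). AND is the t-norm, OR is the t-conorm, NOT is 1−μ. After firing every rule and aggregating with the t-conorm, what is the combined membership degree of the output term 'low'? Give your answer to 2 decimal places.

0.54

R1: (¬high=1−0.90=0.10 OR comfortable=0.58) = 0.68; AND[max(0, a+b−1)] with hot=0.48 → w = 0.16
R2: low=0.52, comfortable=0.58; AND[max(0, a+b−1)] → w = 0.10
R3: hot=0.48, high=0.90; AND[max(0, a+b−1)] → w = 0.38
R4: hot=0.48, ¬high=1−0.90=0.10; AND[max(0, a+b−1)] → w = 0.00
Rules with consequent 'low': {R1, R3, R4} → strengths 0.16, 0.38, 0.00
Aggregate via t-conorm [min(1, a+b)]: 0.54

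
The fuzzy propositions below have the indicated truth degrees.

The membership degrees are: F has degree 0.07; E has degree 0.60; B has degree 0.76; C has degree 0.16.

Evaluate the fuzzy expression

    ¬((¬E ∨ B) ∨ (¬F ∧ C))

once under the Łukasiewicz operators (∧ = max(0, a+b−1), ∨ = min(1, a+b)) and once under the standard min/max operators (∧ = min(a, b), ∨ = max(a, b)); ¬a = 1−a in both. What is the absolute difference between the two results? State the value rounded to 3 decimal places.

Under Łukasiewicz:
  ¬E = 1 − 0.60 = 0.40
  ¬E ∨ B = min(1, a+b) on (0.40, 0.76) = 1.00
  ¬F = 1 − 0.07 = 0.93
  ¬F ∧ C = max(0, a+b−1) on (0.93, 0.16) = 0.09
  (¬E ∨ B) ∨ (¬F ∧ C) = min(1, a+b) on (1.00, 0.09) = 1.00
  ¬((¬E ∨ B) ∨ (¬F ∧ C)) = 1 − 1.00 = 0.00
  → value = 0.0000
Under standard min/max:
  ¬E = 1 − 0.60 = 0.40
  ¬E ∨ B = max(a, b) on (0.40, 0.76) = 0.76
  ¬F = 1 − 0.07 = 0.93
  ¬F ∧ C = min(a, b) on (0.93, 0.16) = 0.16
  (¬E ∨ B) ∨ (¬F ∧ C) = max(a, b) on (0.76, 0.16) = 0.76
  ¬((¬E ∨ B) ∨ (¬F ∧ C)) = 1 − 0.76 = 0.24
  → value = 0.2400
|0.0000 − 0.2400| = 0.240

0.240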